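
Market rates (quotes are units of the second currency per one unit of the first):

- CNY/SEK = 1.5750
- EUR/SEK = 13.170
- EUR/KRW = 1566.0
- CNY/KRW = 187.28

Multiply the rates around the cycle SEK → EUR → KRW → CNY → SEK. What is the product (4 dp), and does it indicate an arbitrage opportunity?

1.0000 (no arbitrage)

Around SEK → EUR → KRW → CNY → SEK: 1 ÷ 13.170 × 1566.0 ÷ 187.28 × 1.5750 = 0.999989
Product ≈ 1 (deviation 0.001%, within rounding noise).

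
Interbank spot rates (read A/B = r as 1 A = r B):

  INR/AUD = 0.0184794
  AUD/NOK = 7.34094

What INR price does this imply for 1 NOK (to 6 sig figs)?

1 NOK ÷ 7.34094 = 0.136222 AUD
0.136222 AUD ÷ 0.0184794 = 7.37158 INR

NOK/INR = 7.37158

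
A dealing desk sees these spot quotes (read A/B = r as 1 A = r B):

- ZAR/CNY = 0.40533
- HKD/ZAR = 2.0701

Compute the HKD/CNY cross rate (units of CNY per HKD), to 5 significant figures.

1 HKD × 2.0701 = 2.0701 ZAR
2.0701 ZAR × 0.40533 = 0.839074 CNY

HKD/CNY = 0.83907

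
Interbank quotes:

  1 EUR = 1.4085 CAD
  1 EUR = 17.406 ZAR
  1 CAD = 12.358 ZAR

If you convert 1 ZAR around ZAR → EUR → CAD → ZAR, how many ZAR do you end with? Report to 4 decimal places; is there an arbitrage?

1.0000 (no arbitrage)

Around ZAR → EUR → CAD → ZAR: 1 ÷ 17.406 × 1.4085 × 12.358 = 1.000014
Product ≈ 1 (deviation 0.001%, within rounding noise).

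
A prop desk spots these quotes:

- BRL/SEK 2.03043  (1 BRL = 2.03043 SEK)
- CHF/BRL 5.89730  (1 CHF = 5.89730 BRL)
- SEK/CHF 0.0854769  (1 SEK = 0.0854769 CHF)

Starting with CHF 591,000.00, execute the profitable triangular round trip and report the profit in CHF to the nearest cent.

Profitable loop is CHF → BRL → SEK → CHF:
CHF 591,000.00 × 5.89730 = BRL 3,485,304.30
BRL 3,485,304.30 × 2.03043 = SEK 7,076,666.41
SEK 7,076,666.41 × 0.0854769 = CHF 604,891.51
Profit = CHF 604,891.51 − CHF 591,000.00

Profit: CHF 13,891.51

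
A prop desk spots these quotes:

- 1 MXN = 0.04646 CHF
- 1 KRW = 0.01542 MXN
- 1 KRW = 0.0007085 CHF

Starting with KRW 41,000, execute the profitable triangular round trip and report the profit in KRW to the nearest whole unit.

Profitable loop is KRW → MXN → CHF → KRW:
KRW 41,000 × 0.01542 = MXN 632.22
MXN 632.22 × 0.04646 = CHF 29.37
CHF 29.37 ÷ 0.0007085 = KRW 41,458
Profit = KRW 41,458 − KRW 41,000

Profit: KRW 458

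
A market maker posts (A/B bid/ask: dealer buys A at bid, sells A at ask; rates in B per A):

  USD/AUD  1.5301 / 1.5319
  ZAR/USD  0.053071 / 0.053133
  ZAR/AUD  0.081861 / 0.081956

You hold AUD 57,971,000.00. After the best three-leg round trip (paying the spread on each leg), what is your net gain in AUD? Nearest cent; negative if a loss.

Best loop AUD → USD → ZAR → AUD:
AUD 57,971,000.00 ÷ 1.5319 (buy USD at ask) = USD 37,842,548.47
USD 37,842,548.47 ÷ 0.053133 (buy ZAR at ask) = ZAR 712,223,071.71
ZAR 712,223,071.71 × 0.081861 (sell ZAR at bid) = AUD 58,303,292.87

Net profit: AUD 332,292.87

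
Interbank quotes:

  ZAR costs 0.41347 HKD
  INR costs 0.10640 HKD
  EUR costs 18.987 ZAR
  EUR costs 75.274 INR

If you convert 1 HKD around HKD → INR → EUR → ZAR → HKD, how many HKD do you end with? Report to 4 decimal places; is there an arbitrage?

Around HKD → INR → EUR → ZAR → HKD: 1 ÷ 0.10640 ÷ 75.274 × 18.987 × 0.41347 = 0.980198
Product < 1; profitable direction is HKD → ZAR → EUR → INR → HKD.

0.9802 (arbitrage exists)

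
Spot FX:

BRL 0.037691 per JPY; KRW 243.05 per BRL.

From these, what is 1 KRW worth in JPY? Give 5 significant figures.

1 KRW ÷ 243.05 = 0.00411438 BRL
0.00411438 BRL ÷ 0.037691 = 0.109161 JPY

KRW/JPY = 0.10916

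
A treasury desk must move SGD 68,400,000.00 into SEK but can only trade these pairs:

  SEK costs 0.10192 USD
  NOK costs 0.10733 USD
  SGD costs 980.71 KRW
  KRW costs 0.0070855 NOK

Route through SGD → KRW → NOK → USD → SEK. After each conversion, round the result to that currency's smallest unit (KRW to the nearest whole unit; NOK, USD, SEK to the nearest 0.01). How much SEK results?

SEK 500,528,627.94

SGD 68,400,000.00 × 980.71 = KRW 67,080,564,000
KRW 67,080,564,000 × 0.0070855 = NOK 475,299,336.22
NOK 475,299,336.22 × 0.10733 = USD 51,013,877.76
USD 51,013,877.76 ÷ 0.10192 = SEK 500,528,627.94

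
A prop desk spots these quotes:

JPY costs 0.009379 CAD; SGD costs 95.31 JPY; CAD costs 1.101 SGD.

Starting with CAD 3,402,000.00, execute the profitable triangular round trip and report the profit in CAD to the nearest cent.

Profit: CAD 54,622.76

Profitable loop is CAD → JPY → SGD → CAD:
CAD 3,402,000.00 ÷ 0.009379 = JPY 362,725,237
JPY 362,725,237 ÷ 95.31 = SGD 3,805,741.66
SGD 3,805,741.66 ÷ 1.101 = CAD 3,456,622.76
Profit = CAD 3,456,622.76 − CAD 3,402,000.00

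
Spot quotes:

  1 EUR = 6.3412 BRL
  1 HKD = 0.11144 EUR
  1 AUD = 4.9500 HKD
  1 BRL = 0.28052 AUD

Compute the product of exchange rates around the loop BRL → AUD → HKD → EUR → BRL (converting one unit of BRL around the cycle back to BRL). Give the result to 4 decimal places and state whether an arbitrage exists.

Around BRL → AUD → HKD → EUR → BRL: 1 × 0.28052 × 4.9500 × 0.11144 × 6.3412 = 0.981254
Product < 1; profitable direction is BRL → EUR → HKD → AUD → BRL.

0.9813 (arbitrage exists)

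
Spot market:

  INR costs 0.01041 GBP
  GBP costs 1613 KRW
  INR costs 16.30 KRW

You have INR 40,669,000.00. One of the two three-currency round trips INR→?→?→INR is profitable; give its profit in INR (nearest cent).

Profitable loop is INR → GBP → KRW → INR:
INR 40,669,000.00 × 0.01041 = GBP 423,364.29
GBP 423,364.29 × 1613 = KRW 682,886,600
KRW 682,886,600 ÷ 16.30 = INR 41,894,883.42
Profit = INR 41,894,883.42 − INR 40,669,000.00

Profit: INR 1,225,883.42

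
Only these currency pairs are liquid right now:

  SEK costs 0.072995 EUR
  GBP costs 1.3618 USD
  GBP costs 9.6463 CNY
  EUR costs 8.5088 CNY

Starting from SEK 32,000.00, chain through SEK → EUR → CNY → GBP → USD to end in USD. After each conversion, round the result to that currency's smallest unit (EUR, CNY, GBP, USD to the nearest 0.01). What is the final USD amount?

SEK 32,000.00 × 0.072995 = EUR 2,335.84
EUR 2,335.84 × 8.5088 = CNY 19,875.20
CNY 19,875.20 ÷ 9.6463 = GBP 2,060.40
GBP 2,060.40 × 1.3618 = USD 2,805.85

USD 2,805.85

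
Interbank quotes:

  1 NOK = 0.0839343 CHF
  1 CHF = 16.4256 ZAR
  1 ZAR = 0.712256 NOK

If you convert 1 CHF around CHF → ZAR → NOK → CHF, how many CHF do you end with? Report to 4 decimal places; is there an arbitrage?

0.9820 (arbitrage exists)

Around CHF → ZAR → NOK → CHF: 1 × 16.4256 × 0.712256 × 0.0839343 = 0.981967
Product < 1; profitable direction is CHF → NOK → ZAR → CHF.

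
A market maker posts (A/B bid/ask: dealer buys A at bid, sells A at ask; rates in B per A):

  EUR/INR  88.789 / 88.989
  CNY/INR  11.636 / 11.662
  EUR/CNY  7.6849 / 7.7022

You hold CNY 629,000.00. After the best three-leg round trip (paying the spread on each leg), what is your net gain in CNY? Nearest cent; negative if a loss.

Net profit: CNY 3,057.01

Best loop CNY → INR → EUR → CNY:
CNY 629,000.00 × 11.636 (sell CNY at bid) = INR 7,319,044.00
INR 7,319,044.00 ÷ 88.989 (buy EUR at ask) = EUR 82,246.61
EUR 82,246.61 × 7.6849 (sell EUR at bid) = CNY 632,057.01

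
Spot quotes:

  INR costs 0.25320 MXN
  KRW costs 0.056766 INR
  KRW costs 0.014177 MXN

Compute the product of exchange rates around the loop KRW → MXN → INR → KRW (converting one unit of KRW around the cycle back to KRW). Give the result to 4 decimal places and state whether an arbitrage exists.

0.9864 (arbitrage exists)

Around KRW → MXN → INR → KRW: 1 × 0.014177 ÷ 0.25320 ÷ 0.056766 = 0.986353
Product < 1; profitable direction is KRW → INR → MXN → KRW.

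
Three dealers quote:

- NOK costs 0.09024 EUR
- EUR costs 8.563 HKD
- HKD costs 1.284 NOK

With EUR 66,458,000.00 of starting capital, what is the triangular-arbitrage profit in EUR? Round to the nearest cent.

Profitable loop is EUR → NOK → HKD → EUR:
EUR 66,458,000.00 ÷ 0.09024 = NOK 736,458,333.33
NOK 736,458,333.33 ÷ 1.284 = HKD 573,565,680.17
HKD 573,565,680.17 ÷ 8.563 = EUR 66,981,861.52
Profit = EUR 66,981,861.52 − EUR 66,458,000.00

Profit: EUR 523,861.52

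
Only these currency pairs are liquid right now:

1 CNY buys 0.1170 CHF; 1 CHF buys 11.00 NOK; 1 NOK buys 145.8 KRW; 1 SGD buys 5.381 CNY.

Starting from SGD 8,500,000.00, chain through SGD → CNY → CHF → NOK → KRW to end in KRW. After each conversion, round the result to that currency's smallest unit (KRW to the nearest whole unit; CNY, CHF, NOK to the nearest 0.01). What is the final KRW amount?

SGD 8,500,000.00 × 5.381 = CNY 45,738,500.00
CNY 45,738,500.00 × 0.1170 = CHF 5,351,404.50
CHF 5,351,404.50 × 11.00 = NOK 58,865,449.50
NOK 58,865,449.50 × 145.8 = KRW 8,582,582,537

KRW 8,582,582,537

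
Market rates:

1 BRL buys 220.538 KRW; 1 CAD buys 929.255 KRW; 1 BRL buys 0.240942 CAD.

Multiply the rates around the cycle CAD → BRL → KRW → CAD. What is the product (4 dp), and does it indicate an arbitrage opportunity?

0.9850 (arbitrage exists)

Around CAD → BRL → KRW → CAD: 1 ÷ 0.240942 × 220.538 ÷ 929.255 = 0.985000
Product < 1; profitable direction is CAD → KRW → BRL → CAD.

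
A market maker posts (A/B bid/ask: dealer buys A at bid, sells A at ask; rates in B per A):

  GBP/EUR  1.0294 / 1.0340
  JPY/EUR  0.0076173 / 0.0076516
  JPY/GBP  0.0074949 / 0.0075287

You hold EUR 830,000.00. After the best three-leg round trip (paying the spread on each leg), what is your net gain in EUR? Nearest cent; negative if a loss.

Best loop EUR → JPY → GBP → EUR:
EUR 830,000.00 ÷ 0.0076516 (buy JPY at ask) = JPY 108,474,045
JPY 108,474,045 × 0.0074949 (sell JPY at bid) = GBP 813,002.12
GBP 813,002.12 × 1.0294 (sell GBP at bid) = EUR 836,904.38

Net profit: EUR 6,904.38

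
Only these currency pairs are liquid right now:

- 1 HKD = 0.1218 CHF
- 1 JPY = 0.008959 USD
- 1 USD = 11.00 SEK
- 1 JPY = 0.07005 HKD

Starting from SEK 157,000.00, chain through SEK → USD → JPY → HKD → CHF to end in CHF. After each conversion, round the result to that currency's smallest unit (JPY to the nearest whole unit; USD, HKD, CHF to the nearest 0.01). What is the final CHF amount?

CHF 13,592.61

SEK 157,000.00 ÷ 11.00 = USD 14,272.73
USD 14,272.73 ÷ 0.008959 = JPY 1,593,116
JPY 1,593,116 × 0.07005 = HKD 111,597.78
HKD 111,597.78 × 0.1218 = CHF 13,592.61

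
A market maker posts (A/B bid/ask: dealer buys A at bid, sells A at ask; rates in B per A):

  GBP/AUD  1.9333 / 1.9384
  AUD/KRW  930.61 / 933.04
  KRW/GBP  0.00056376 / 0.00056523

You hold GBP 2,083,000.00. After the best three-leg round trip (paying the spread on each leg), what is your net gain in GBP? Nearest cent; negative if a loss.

Net profit: GBP 29,761.60

Best loop GBP → AUD → KRW → GBP:
GBP 2,083,000.00 × 1.9333 (sell GBP at bid) = AUD 4,027,063.90
AUD 4,027,063.90 × 930.61 (sell AUD at bid) = KRW 3,747,625,936
KRW 3,747,625,936 × 0.00056376 (sell KRW at bid) = GBP 2,112,761.60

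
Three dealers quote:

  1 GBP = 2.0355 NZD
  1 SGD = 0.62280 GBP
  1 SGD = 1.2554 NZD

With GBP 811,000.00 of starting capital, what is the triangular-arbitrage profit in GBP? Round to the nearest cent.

Profit: GBP 7,951.99

Profitable loop is GBP → NZD → SGD → GBP:
GBP 811,000.00 × 2.0355 = NZD 1,650,790.50
NZD 1,650,790.50 ÷ 1.2554 = SGD 1,314,951.81
SGD 1,314,951.81 × 0.62280 = GBP 818,951.99
Profit = GBP 818,951.99 − GBP 811,000.00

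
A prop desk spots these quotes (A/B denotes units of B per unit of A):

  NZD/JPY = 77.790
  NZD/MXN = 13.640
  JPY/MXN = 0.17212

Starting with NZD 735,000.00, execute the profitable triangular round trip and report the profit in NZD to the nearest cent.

Profitable loop is NZD → MXN → JPY → NZD:
NZD 735,000.00 × 13.640 = MXN 10,025,400.00
MXN 10,025,400.00 ÷ 0.17212 = JPY 58,246,572
JPY 58,246,572 ÷ 77.790 = NZD 748,766.84
Profit = NZD 748,766.84 − NZD 735,000.00

Profit: NZD 13,766.84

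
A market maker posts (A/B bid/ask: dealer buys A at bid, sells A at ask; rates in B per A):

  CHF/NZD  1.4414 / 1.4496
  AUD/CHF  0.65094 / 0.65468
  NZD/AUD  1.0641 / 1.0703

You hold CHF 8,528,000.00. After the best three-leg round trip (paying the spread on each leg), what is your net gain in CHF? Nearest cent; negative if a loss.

Net result: CHF -13,579.16 (no profitable arbitrage after spreads)

Best loop CHF → NZD → AUD → CHF:
CHF 8,528,000.00 × 1.4414 (sell CHF at bid) = NZD 12,292,259.20
NZD 12,292,259.20 × 1.0641 (sell NZD at bid) = AUD 13,080,193.01
AUD 13,080,193.01 × 0.65094 (sell AUD at bid) = CHF 8,514,420.84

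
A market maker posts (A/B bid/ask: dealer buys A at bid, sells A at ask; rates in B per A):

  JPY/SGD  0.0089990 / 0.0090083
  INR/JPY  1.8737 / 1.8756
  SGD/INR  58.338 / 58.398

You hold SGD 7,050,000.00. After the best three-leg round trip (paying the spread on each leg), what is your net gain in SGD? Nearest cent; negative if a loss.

Net profit: SGD 95,096.16

Best loop SGD → JPY → INR → SGD:
SGD 7,050,000.00 ÷ 0.0090083 (buy JPY at ask) = JPY 782,611,592
JPY 782,611,592 ÷ 1.8756 (buy INR at ask) = INR 417,259,325.83
INR 417,259,325.83 ÷ 58.398 (buy SGD at ask) = SGD 7,145,096.16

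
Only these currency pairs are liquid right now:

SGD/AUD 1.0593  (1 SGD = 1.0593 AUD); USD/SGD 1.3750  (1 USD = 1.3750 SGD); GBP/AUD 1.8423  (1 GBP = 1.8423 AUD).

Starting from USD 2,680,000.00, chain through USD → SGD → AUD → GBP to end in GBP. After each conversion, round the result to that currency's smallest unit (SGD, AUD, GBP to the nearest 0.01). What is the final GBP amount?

USD 2,680,000.00 × 1.3750 = SGD 3,685,000.00
SGD 3,685,000.00 × 1.0593 = AUD 3,903,520.50
AUD 3,903,520.50 ÷ 1.8423 = GBP 2,118,830.00

GBP 2,118,830.00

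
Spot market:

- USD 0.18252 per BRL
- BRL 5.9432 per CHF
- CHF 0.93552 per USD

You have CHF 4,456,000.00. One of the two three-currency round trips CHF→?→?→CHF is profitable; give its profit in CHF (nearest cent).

Profit: CHF 65,984.45

Profitable loop is CHF → BRL → USD → CHF:
CHF 4,456,000.00 × 5.9432 = BRL 26,482,899.20
BRL 26,482,899.20 × 0.18252 = USD 4,833,658.76
USD 4,833,658.76 × 0.93552 = CHF 4,521,984.45
Profit = CHF 4,521,984.45 − CHF 4,456,000.00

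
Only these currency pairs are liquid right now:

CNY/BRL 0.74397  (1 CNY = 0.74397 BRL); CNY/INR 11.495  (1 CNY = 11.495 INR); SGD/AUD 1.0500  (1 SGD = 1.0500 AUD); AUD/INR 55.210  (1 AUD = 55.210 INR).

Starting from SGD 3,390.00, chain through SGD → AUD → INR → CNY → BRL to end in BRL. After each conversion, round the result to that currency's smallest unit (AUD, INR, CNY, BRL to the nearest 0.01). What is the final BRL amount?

BRL 12,719.01

SGD 3,390.00 × 1.0500 = AUD 3,559.50
AUD 3,559.50 × 55.210 = INR 196,519.99
INR 196,519.99 ÷ 11.495 = CNY 17,096.13
CNY 17,096.13 × 0.74397 = BRL 12,719.01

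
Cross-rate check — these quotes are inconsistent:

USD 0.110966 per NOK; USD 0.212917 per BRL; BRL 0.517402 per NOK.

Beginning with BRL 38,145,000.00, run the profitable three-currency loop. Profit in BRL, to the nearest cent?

Profitable loop is BRL → NOK → USD → BRL:
BRL 38,145,000.00 ÷ 0.517402 = NOK 73,724,106.21
NOK 73,724,106.21 × 0.110966 = USD 8,180,869.17
USD 8,180,869.17 ÷ 0.212917 = BRL 38,422,808.74
Profit = BRL 38,422,808.74 − BRL 38,145,000.00

Profit: BRL 277,808.74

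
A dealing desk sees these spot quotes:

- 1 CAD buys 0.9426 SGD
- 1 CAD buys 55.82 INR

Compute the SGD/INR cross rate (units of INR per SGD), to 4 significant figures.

SGD/INR = 59.22

1 SGD ÷ 0.9426 = 1.0609 CAD
1.0609 CAD × 55.82 = 59.2192 INR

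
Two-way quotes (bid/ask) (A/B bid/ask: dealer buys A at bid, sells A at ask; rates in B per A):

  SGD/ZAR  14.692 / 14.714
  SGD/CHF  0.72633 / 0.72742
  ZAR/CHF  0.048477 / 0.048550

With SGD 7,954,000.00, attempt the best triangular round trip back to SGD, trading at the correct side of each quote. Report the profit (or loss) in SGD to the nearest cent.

Best loop SGD → CHF → ZAR → SGD:
SGD 7,954,000.00 × 0.72633 (sell SGD at bid) = CHF 5,777,228.82
CHF 5,777,228.82 ÷ 0.048550 (buy ZAR at ask) = ZAR 118,995,444.28
ZAR 118,995,444.28 ÷ 14.714 (buy SGD at ask) = SGD 8,087,226.06

Net profit: SGD 133,226.06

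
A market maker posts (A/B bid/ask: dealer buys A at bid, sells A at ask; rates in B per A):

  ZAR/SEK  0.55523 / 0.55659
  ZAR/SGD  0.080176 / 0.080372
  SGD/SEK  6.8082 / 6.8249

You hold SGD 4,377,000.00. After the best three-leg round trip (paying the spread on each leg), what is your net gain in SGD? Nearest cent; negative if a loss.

Best loop SGD → ZAR → SEK → SGD:
SGD 4,377,000.00 ÷ 0.080372 (buy ZAR at ask) = ZAR 54,459,264.42
ZAR 54,459,264.42 × 0.55523 (sell ZAR at bid) = SEK 30,237,417.38
SEK 30,237,417.38 ÷ 6.8249 (buy SGD at ask) = SGD 4,430,455.74

Net profit: SGD 53,455.74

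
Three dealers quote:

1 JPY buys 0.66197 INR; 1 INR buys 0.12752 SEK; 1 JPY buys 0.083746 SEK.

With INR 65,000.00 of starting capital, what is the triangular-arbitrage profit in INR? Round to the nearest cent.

Profitable loop is INR → SEK → JPY → INR:
INR 65,000.00 × 0.12752 = SEK 8,288.80
SEK 8,288.80 ÷ 0.083746 = JPY 98,975
JPY 98,975 × 0.66197 = INR 65,518.79
Profit = INR 65,518.79 − INR 65,000.00

Profit: INR 518.79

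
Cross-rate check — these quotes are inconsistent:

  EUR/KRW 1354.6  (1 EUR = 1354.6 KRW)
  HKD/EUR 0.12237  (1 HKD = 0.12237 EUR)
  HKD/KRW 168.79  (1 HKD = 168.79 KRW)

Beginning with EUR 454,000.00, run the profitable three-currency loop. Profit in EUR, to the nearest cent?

Profitable loop is EUR → HKD → KRW → EUR:
EUR 454,000.00 ÷ 0.12237 = HKD 3,710,059.66
HKD 3,710,059.66 × 168.79 = KRW 626,220,969
KRW 626,220,969 ÷ 1354.6 = EUR 462,292.17
Profit = EUR 462,292.17 − EUR 454,000.00

Profit: EUR 8,292.17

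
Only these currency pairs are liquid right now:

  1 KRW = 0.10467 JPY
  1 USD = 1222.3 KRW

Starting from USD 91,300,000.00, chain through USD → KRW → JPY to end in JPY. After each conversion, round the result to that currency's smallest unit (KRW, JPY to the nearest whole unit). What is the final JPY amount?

JPY 11,680,752,273

USD 91,300,000.00 × 1222.3 = KRW 111,595,990,000
KRW 111,595,990,000 × 0.10467 = JPY 11,680,752,273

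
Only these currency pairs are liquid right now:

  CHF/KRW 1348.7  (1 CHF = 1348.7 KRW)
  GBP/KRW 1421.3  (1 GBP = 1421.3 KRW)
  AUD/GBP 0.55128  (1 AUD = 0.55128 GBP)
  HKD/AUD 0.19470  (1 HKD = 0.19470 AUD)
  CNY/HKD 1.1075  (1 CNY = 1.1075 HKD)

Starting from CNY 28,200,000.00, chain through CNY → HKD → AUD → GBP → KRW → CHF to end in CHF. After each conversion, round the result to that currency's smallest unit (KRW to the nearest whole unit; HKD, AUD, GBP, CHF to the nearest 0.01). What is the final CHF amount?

CNY 28,200,000.00 × 1.1075 = HKD 31,231,500.00
HKD 31,231,500.00 × 0.19470 = AUD 6,080,773.05
AUD 6,080,773.05 × 0.55128 = GBP 3,352,208.57
GBP 3,352,208.57 × 1421.3 = KRW 4,764,494,041
KRW 4,764,494,041 ÷ 1348.7 = CHF 3,532,656.66

CHF 3,532,656.66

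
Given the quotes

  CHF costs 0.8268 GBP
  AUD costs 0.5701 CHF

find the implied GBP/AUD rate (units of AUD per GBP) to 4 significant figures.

1 GBP ÷ 0.8268 = 1.20948 CHF
1.20948 CHF ÷ 0.5701 = 2.12153 AUD

GBP/AUD = 2.122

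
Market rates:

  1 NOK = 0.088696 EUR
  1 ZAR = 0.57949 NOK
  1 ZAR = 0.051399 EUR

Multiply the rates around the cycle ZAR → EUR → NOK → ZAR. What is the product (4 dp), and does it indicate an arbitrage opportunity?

Around ZAR → EUR → NOK → ZAR: 1 × 0.051399 ÷ 0.088696 ÷ 0.57949 = 1.000011
Product ≈ 1 (deviation 0.001%, within rounding noise).

1.0000 (no arbitrage)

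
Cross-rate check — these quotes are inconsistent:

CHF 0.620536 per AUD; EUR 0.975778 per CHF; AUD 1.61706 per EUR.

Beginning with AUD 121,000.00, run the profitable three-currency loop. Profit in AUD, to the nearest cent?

Profit: AUD 2,578.02

Profitable loop is AUD → EUR → CHF → AUD:
AUD 121,000.00 ÷ 1.61706 = EUR 74,827.16
EUR 74,827.16 ÷ 0.975778 = CHF 76,684.61
CHF 76,684.61 ÷ 0.620536 = AUD 123,578.02
Profit = AUD 123,578.02 − AUD 121,000.00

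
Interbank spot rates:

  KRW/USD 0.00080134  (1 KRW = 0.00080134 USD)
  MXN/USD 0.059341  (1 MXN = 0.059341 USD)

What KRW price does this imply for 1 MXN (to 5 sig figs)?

MXN/KRW = 74.052

1 MXN × 0.059341 = 0.059341 USD
0.059341 USD ÷ 0.00080134 = 74.0522 KRW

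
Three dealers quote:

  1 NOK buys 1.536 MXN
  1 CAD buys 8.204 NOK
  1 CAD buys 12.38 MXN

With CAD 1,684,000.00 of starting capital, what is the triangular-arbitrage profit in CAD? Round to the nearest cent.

Profit: CAD 30,108.51

Profitable loop is CAD → NOK → MXN → CAD:
CAD 1,684,000.00 × 8.204 = NOK 13,815,536.00
NOK 13,815,536.00 × 1.536 = MXN 21,220,663.30
MXN 21,220,663.30 ÷ 12.38 = CAD 1,714,108.51
Profit = CAD 1,714,108.51 − CAD 1,684,000.00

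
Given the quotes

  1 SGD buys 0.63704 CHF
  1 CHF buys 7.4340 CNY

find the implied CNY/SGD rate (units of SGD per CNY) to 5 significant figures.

CNY/SGD = 0.21116

1 CNY ÷ 7.4340 = 0.134517 CHF
0.134517 CHF ÷ 0.63704 = 0.21116 SGD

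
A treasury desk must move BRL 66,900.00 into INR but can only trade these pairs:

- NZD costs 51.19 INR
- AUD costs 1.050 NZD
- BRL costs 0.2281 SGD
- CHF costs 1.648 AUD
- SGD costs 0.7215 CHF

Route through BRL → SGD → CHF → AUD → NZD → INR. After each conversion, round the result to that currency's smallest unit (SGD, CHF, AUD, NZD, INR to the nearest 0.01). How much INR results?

INR 975,258.06

BRL 66,900.00 × 0.2281 = SGD 15,259.89
SGD 15,259.89 × 0.7215 = CHF 11,010.01
CHF 11,010.01 × 1.648 = AUD 18,144.50
AUD 18,144.50 × 1.050 = NZD 19,051.73
NZD 19,051.73 × 51.19 = INR 975,258.06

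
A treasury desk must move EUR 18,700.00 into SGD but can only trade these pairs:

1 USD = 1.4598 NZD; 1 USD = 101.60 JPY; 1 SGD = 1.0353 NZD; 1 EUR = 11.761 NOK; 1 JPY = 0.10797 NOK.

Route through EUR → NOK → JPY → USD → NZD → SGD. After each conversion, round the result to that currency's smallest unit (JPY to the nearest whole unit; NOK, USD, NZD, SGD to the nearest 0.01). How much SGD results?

SGD 28,269.37

EUR 18,700.00 × 11.761 = NOK 219,930.70
NOK 219,930.70 ÷ 0.10797 = JPY 2,036,961
JPY 2,036,961 ÷ 101.60 = USD 20,048.83
USD 20,048.83 × 1.4598 = NZD 29,267.28
NZD 29,267.28 ÷ 1.0353 = SGD 28,269.37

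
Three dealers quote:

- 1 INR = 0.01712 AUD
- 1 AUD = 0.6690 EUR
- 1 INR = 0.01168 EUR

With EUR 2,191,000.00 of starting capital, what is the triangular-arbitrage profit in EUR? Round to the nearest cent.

Profitable loop is EUR → AUD → INR → EUR:
EUR 2,191,000.00 ÷ 0.6690 = AUD 3,275,037.37
AUD 3,275,037.37 ÷ 0.01712 = INR 191,298,911.75
INR 191,298,911.75 × 0.01168 = EUR 2,234,371.29
Profit = EUR 2,234,371.29 − EUR 2,191,000.00

Profit: EUR 43,371.29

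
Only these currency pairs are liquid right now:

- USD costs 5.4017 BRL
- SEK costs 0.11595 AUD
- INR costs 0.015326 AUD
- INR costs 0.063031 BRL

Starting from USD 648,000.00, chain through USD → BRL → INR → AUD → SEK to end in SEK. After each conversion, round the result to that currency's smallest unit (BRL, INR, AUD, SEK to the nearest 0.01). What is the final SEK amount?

SEK 7,340,224.41

USD 648,000.00 × 5.4017 = BRL 3,500,301.60
BRL 3,500,301.60 ÷ 0.063031 = INR 55,533,017.09
INR 55,533,017.09 × 0.015326 = AUD 851,099.02
AUD 851,099.02 ÷ 0.11595 = SEK 7,340,224.41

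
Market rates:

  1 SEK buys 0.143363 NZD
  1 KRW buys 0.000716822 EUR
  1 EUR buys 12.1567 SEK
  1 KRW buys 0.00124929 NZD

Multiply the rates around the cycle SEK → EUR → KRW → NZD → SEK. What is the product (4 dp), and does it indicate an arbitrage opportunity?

1.0000 (no arbitrage)

Around SEK → EUR → KRW → NZD → SEK: 1 ÷ 12.1567 ÷ 0.000716822 × 0.00124929 ÷ 0.143363 = 0.999998
Product ≈ 1 (deviation 0.000%, within rounding noise).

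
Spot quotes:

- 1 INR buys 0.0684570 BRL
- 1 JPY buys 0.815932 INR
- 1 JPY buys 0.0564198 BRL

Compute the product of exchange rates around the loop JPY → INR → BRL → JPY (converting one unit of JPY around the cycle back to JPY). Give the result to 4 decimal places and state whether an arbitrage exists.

0.9900 (arbitrage exists)

Around JPY → INR → BRL → JPY: 1 × 0.815932 × 0.0684570 ÷ 0.0564198 = 0.990012
Product < 1; profitable direction is JPY → BRL → INR → JPY.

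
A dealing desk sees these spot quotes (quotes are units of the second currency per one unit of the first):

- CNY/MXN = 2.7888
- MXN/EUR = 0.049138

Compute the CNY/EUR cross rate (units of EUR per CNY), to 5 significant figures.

CNY/EUR = 0.13704

1 CNY × 2.7888 = 2.7888 MXN
2.7888 MXN × 0.049138 = 0.137036 EUR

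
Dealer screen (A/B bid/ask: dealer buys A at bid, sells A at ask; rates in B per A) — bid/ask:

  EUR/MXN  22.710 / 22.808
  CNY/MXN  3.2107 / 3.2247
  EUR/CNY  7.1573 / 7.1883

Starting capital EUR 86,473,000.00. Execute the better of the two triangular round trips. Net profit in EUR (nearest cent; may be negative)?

Net profit: EUR 651,895.67

Best loop EUR → CNY → MXN → EUR:
EUR 86,473,000.00 × 7.1573 (sell EUR at bid) = CNY 618,913,202.90
CNY 618,913,202.90 × 3.2107 (sell CNY at bid) = MXN 1,987,144,620.55
MXN 1,987,144,620.55 ÷ 22.808 (buy EUR at ask) = EUR 87,124,895.67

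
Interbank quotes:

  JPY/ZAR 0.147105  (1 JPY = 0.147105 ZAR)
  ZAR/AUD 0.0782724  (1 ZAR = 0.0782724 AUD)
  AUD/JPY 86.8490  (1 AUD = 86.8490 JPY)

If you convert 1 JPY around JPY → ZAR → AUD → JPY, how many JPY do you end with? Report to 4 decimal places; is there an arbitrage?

Around JPY → ZAR → AUD → JPY: 1 × 0.147105 × 0.0782724 × 86.8490 = 1.000002
Product ≈ 1 (deviation 0.000%, within rounding noise).

1.0000 (no arbitrage)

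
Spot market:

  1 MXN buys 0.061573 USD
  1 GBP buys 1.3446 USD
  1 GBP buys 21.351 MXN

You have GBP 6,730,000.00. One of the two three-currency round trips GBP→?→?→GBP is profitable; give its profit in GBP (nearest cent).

Profit: GBP 153,346.57

Profitable loop is GBP → USD → MXN → GBP:
GBP 6,730,000.00 × 1.3446 = USD 9,049,158.00
USD 9,049,158.00 ÷ 0.061573 = MXN 146,966,332.65
MXN 146,966,332.65 ÷ 21.351 = GBP 6,883,346.57
Profit = GBP 6,883,346.57 − GBP 6,730,000.00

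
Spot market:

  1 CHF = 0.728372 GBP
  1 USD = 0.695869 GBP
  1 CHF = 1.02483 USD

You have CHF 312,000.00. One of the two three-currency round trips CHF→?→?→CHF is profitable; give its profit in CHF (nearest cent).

Profit: CHF 6,660.71

Profitable loop is CHF → GBP → USD → CHF:
CHF 312,000.00 × 0.728372 = GBP 227,252.06
GBP 227,252.06 ÷ 0.695869 = USD 326,573.05
USD 326,573.05 ÷ 1.02483 = CHF 318,660.71
Profit = CHF 318,660.71 − CHF 312,000.00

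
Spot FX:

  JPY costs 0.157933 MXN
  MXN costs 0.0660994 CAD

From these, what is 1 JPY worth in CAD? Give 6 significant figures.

1 JPY × 0.157933 = 0.157933 MXN
0.157933 MXN × 0.0660994 = 0.0104393 CAD

JPY/CAD = 0.0104393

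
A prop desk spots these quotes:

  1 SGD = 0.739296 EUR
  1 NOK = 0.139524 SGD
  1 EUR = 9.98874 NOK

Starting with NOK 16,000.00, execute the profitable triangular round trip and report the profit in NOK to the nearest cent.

Profit: NOK 485.34

Profitable loop is NOK → SGD → EUR → NOK:
NOK 16,000.00 × 0.139524 = SGD 2,232.38
SGD 2,232.38 × 0.739296 = EUR 1,650.39
EUR 1,650.39 × 9.98874 = NOK 16,485.34
Profit = NOK 16,485.34 − NOK 16,000.00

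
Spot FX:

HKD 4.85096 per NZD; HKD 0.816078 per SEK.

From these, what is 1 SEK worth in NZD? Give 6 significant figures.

1 SEK × 0.816078 = 0.816078 HKD
0.816078 HKD ÷ 4.85096 = 0.16823 NZD

SEK/NZD = 0.168230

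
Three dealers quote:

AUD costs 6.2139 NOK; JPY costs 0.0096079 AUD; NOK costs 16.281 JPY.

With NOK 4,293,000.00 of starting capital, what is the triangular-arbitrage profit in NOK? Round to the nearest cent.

Profit: NOK 123,589.93

Profitable loop is NOK → AUD → JPY → NOK:
NOK 4,293,000.00 ÷ 6.2139 = AUD 690,870.47
AUD 690,870.47 ÷ 0.0096079 = JPY 71,906,501
JPY 71,906,501 ÷ 16.281 = NOK 4,416,589.93
Profit = NOK 4,416,589.93 − NOK 4,293,000.00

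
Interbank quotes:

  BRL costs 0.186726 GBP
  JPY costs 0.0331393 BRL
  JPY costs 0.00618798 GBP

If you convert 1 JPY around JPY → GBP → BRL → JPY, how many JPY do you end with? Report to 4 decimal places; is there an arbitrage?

1.0000 (no arbitrage)

Around JPY → GBP → BRL → JPY: 1 × 0.00618798 ÷ 0.186726 ÷ 0.0331393 = 1.000002
Product ≈ 1 (deviation 0.000%, within rounding noise).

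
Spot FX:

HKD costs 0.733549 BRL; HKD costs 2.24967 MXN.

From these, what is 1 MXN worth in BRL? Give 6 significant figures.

1 MXN ÷ 2.24967 = 0.44451 HKD
0.44451 HKD × 0.733549 = 0.32607 BRL

MXN/BRL = 0.326070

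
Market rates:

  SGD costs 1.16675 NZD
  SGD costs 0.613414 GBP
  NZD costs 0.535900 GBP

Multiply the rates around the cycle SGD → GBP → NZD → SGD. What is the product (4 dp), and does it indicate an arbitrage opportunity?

Around SGD → GBP → NZD → SGD: 1 × 0.613414 ÷ 0.535900 ÷ 1.16675 = 0.981052
Product < 1; profitable direction is SGD → NZD → GBP → SGD.

0.9811 (arbitrage exists)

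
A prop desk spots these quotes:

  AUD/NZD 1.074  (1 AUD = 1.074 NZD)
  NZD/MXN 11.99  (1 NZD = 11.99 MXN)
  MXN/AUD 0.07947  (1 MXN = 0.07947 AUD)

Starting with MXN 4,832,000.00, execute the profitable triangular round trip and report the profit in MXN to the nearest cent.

Profit: MXN 112,855.48

Profitable loop is MXN → AUD → NZD → MXN:
MXN 4,832,000.00 × 0.07947 = AUD 383,999.04
AUD 383,999.04 × 1.074 = NZD 412,414.97
NZD 412,414.97 × 11.99 = MXN 4,944,855.48
Profit = MXN 4,944,855.48 − MXN 4,832,000.00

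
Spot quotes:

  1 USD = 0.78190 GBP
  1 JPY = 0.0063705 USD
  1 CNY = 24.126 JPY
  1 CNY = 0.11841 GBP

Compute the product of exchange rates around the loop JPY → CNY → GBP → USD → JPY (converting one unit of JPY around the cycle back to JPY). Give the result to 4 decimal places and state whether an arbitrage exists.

Around JPY → CNY → GBP → USD → JPY: 1 ÷ 24.126 × 0.11841 ÷ 0.78190 ÷ 0.0063705 = 0.985322
Product < 1; profitable direction is JPY → USD → GBP → CNY → JPY.

0.9853 (arbitrage exists)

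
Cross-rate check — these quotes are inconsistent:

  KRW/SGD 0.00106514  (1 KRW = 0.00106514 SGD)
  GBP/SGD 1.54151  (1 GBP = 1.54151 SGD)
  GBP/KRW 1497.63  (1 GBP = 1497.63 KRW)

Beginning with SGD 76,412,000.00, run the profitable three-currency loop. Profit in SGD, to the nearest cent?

Profit: SGD 2,660,677.74

Profitable loop is SGD → GBP → KRW → SGD:
SGD 76,412,000.00 ÷ 1.54151 = GBP 49,569,577.88
GBP 49,569,577.88 × 1497.63 = KRW 74,236,886,923
KRW 74,236,886,923 × 0.00106514 = SGD 79,072,677.74
Profit = SGD 79,072,677.74 − SGD 76,412,000.00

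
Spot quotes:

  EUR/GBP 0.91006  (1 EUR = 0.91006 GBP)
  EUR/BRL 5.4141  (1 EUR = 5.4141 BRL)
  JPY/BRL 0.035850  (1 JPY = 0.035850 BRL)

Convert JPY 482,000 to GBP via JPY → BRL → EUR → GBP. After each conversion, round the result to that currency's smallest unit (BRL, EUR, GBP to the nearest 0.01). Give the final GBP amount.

GBP 2,904.56

JPY 482,000 × 0.035850 = BRL 17,279.70
BRL 17,279.70 ÷ 5.4141 = EUR 3,191.61
EUR 3,191.61 × 0.91006 = GBP 2,904.56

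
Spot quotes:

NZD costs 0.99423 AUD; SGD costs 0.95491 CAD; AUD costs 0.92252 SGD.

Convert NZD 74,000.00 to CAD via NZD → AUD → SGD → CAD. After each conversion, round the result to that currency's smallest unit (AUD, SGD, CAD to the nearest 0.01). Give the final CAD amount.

CAD 64,812.21

NZD 74,000.00 × 0.99423 = AUD 73,573.02
AUD 73,573.02 × 0.92252 = SGD 67,872.58
SGD 67,872.58 × 0.95491 = CAD 64,812.21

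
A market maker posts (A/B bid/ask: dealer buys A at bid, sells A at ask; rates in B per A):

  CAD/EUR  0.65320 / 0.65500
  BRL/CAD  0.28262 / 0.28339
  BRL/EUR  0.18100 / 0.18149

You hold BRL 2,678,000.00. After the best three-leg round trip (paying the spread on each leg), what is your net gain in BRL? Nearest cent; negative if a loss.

Best loop BRL → CAD → EUR → BRL:
BRL 2,678,000.00 × 0.28262 (sell BRL at bid) = CAD 756,856.36
CAD 756,856.36 × 0.65320 (sell CAD at bid) = EUR 494,378.57
EUR 494,378.57 ÷ 0.18149 (buy BRL at ask) = BRL 2,723,998.98

Net profit: BRL 45,998.98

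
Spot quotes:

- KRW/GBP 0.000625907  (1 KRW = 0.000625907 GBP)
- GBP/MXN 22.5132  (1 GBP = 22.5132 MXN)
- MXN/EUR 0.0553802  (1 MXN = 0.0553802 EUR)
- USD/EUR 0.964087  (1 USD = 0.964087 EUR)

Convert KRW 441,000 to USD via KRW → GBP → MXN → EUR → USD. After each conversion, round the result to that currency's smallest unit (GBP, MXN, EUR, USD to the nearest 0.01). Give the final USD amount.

USD 356.96

KRW 441,000 × 0.000625907 = GBP 276.02
GBP 276.02 × 22.5132 = MXN 6,214.09
MXN 6,214.09 × 0.0553802 = EUR 344.14
EUR 344.14 ÷ 0.964087 = USD 356.96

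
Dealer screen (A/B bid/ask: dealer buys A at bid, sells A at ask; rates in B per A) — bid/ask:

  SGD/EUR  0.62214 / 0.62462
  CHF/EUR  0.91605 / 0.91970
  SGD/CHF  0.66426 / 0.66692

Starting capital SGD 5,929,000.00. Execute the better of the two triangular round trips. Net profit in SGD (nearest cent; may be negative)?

Net profit: SGD 84,809.23

Best loop SGD → EUR → CHF → SGD:
SGD 5,929,000.00 × 0.62214 (sell SGD at bid) = EUR 3,688,668.06
EUR 3,688,668.06 ÷ 0.91970 (buy CHF at ask) = CHF 4,010,729.65
CHF 4,010,729.65 ÷ 0.66692 (buy SGD at ask) = SGD 6,013,809.23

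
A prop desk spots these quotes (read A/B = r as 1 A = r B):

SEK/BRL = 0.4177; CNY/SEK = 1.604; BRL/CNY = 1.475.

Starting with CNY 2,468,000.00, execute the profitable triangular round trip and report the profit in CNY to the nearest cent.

Profitable loop is CNY → BRL → SEK → CNY:
CNY 2,468,000.00 ÷ 1.475 = BRL 1,673,220.34
BRL 1,673,220.34 ÷ 0.4177 = SEK 4,005,794.44
SEK 4,005,794.44 ÷ 1.604 = CNY 2,497,378.08
Profit = CNY 2,497,378.08 − CNY 2,468,000.00

Profit: CNY 29,378.08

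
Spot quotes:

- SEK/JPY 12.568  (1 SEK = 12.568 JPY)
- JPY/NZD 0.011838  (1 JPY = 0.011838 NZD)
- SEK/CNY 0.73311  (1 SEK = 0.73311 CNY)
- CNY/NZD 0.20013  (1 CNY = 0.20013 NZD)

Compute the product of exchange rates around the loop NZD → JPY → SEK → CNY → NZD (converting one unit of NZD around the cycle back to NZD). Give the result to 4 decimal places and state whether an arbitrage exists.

Around NZD → JPY → SEK → CNY → NZD: 1 ÷ 0.011838 ÷ 12.568 × 0.73311 × 0.20013 = 0.986136
Product < 1; profitable direction is NZD → CNY → SEK → JPY → NZD.

0.9861 (arbitrage exists)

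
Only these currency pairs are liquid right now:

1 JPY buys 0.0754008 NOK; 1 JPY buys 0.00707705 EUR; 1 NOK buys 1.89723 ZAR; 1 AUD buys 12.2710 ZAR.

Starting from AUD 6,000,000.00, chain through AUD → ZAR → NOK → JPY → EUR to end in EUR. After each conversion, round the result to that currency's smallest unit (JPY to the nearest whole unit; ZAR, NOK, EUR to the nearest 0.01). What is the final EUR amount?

EUR 3,642,399.13

AUD 6,000,000.00 × 12.2710 = ZAR 73,626,000.00
ZAR 73,626,000.00 ÷ 1.89723 = NOK 38,807,102.99
NOK 38,807,102.99 ÷ 0.0754008 = JPY 514,677,603
JPY 514,677,603 × 0.00707705 = EUR 3,642,399.13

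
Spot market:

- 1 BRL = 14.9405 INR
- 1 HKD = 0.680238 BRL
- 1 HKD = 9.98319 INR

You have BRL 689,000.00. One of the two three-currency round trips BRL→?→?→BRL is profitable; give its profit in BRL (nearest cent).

Profitable loop is BRL → INR → HKD → BRL:
BRL 689,000.00 × 14.9405 = INR 10,294,004.50
INR 10,294,004.50 ÷ 9.98319 = HKD 1,031,133.79
HKD 1,031,133.79 × 0.680238 = BRL 701,416.38
Profit = BRL 701,416.38 − BRL 689,000.00

Profit: BRL 12,416.38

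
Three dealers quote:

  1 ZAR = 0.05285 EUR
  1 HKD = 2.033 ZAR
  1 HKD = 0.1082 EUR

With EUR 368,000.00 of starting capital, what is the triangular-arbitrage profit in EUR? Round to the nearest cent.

Profit: EUR 2,589.16

Profitable loop is EUR → ZAR → HKD → EUR:
EUR 368,000.00 ÷ 0.05285 = ZAR 6,963,103.12
ZAR 6,963,103.12 ÷ 2.033 = HKD 3,425,038.43
HKD 3,425,038.43 × 0.1082 = EUR 370,589.16
Profit = EUR 370,589.16 − EUR 368,000.00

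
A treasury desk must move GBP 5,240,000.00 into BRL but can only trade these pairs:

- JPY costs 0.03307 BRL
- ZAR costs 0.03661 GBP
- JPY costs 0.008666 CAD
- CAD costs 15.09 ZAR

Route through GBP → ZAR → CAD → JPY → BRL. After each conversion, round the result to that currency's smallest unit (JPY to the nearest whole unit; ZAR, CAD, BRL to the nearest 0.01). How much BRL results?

BRL 36,195,770.71

GBP 5,240,000.00 ÷ 0.03661 = ZAR 143,130,292.27
ZAR 143,130,292.27 ÷ 15.09 = CAD 9,485,108.83
CAD 9,485,108.83 ÷ 0.008666 = JPY 1,094,519,828
JPY 1,094,519,828 × 0.03307 = BRL 36,195,770.71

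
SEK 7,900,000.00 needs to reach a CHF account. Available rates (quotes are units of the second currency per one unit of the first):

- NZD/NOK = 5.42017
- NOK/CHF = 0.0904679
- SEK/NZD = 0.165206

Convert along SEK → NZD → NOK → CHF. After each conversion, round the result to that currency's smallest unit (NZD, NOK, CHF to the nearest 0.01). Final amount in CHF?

CHF 639,971.04

SEK 7,900,000.00 × 0.165206 = NZD 1,305,127.40
NZD 1,305,127.40 × 5.42017 = NOK 7,074,012.38
NOK 7,074,012.38 × 0.0904679 = CHF 639,971.04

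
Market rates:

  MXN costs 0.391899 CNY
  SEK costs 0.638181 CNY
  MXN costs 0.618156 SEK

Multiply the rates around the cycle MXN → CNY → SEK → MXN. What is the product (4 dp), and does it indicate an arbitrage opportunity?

0.9934 (arbitrage exists)

Around MXN → CNY → SEK → MXN: 1 × 0.391899 ÷ 0.638181 ÷ 0.618156 = 0.993418
Product < 1; profitable direction is MXN → SEK → CNY → MXN.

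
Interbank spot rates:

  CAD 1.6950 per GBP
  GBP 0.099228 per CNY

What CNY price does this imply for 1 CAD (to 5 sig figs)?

CAD/CNY = 5.9456

1 CAD ÷ 1.6950 = 0.589971 GBP
0.589971 GBP ÷ 0.099228 = 5.94561 CNY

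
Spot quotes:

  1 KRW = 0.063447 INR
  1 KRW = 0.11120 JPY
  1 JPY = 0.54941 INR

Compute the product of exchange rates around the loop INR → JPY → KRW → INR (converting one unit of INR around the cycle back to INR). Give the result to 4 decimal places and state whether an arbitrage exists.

Around INR → JPY → KRW → INR: 1 ÷ 0.54941 ÷ 0.11120 × 0.063447 = 1.038508
Product > 1; profitable direction is INR → JPY → KRW → INR.

1.0385 (arbitrage exists)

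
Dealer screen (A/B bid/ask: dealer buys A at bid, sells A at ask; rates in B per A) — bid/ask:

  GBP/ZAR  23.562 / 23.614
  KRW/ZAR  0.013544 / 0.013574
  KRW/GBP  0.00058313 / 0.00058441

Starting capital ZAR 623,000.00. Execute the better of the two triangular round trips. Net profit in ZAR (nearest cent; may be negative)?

Net profit: ZAR 7,605.48

Best loop ZAR → KRW → GBP → ZAR:
ZAR 623,000.00 ÷ 0.013574 (buy KRW at ask) = KRW 45,896,567
KRW 45,896,567 × 0.00058313 (sell KRW at bid) = GBP 26,763.67
GBP 26,763.67 × 23.562 (sell GBP at bid) = ZAR 630,605.48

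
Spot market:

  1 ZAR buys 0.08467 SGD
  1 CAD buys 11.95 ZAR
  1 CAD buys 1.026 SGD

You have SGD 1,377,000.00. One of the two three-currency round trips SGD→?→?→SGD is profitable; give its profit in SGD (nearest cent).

Profitable loop is SGD → ZAR → CAD → SGD:
SGD 1,377,000.00 ÷ 0.08467 = ZAR 16,263,139.25
ZAR 16,263,139.25 ÷ 11.95 = CAD 1,360,932.15
CAD 1,360,932.15 × 1.026 = SGD 1,396,316.39
Profit = SGD 1,396,316.39 − SGD 1,377,000.00

Profit: SGD 19,316.39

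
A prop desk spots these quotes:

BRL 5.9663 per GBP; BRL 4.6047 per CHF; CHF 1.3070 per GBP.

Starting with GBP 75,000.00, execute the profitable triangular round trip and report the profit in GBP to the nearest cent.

Profitable loop is GBP → CHF → BRL → GBP:
GBP 75,000.00 × 1.3070 = CHF 98,025.00
CHF 98,025.00 × 4.6047 = BRL 451,375.72
BRL 451,375.72 ÷ 5.9663 = GBP 75,654.21
Profit = GBP 75,654.21 − GBP 75,000.00

Profit: GBP 654.21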